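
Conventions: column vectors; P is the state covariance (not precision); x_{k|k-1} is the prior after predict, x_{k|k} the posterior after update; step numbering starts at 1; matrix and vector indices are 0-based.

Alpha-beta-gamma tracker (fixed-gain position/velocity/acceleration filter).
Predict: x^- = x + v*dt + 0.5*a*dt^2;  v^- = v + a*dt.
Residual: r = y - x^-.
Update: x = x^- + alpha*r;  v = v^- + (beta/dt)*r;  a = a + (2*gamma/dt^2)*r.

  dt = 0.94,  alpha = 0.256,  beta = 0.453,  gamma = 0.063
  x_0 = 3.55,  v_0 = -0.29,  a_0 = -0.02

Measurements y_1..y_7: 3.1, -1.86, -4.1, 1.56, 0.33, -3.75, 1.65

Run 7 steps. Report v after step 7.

v_post = 3.9835

step 1: x_pred=3.2686  r=-0.1686  x^+=3.2254  v^+=-0.3900  a^+=-0.0440
step 2: x_pred=2.8393  r=-4.6993  x^+=1.6363  v^+=-2.6961  a^+=-0.7142
step 3: x_pred=-1.2136  r=-2.8864  x^+=-1.9525  v^+=-4.7584  a^+=-1.1258
step 4: x_pred=-6.9228  r=8.4828  x^+=-4.7512  v^+=-1.7287  a^+=0.0839
step 5: x_pred=-6.3391  r=6.6691  x^+=-4.6318  v^+=1.5641  a^+=1.0349
step 6: x_pred=-2.7043  r=-1.0457  x^+=-2.9720  v^+=2.0330  a^+=0.8858
step 7: x_pred=-0.6697  r=2.3197  x^+=-0.0759  v^+=3.9835  a^+=1.2165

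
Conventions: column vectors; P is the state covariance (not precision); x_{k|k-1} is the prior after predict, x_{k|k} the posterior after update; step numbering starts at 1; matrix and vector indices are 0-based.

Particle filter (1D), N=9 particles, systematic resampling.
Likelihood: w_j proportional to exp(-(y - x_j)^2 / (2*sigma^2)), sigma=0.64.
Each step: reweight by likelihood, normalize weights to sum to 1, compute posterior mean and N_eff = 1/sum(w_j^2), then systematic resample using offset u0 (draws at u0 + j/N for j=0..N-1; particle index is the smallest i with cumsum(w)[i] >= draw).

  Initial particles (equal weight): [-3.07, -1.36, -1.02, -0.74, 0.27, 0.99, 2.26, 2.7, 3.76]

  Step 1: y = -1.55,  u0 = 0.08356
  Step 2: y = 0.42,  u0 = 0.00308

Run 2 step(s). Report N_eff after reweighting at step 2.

step 1: w=[0.0272, 0.4363, 0.3236, 0.2047, 0.0080, 0.0002, 0.0000, 0.0000, 0.0000]  mean=-1.1561  Neff=2.9601  idx=[1, 1, 1, 1, 2, 2, 2, 3, 3]
step 2: w=[0.0295, 0.0295, 0.0295, 0.0295, 0.1122, 0.1122, 0.1122, 0.2728, 0.2728]  mean=-0.9073  Neff=5.2617  idx=[0, 3, 4, 5, 6, 7, 7, 8, 8]

N_eff = 5.2617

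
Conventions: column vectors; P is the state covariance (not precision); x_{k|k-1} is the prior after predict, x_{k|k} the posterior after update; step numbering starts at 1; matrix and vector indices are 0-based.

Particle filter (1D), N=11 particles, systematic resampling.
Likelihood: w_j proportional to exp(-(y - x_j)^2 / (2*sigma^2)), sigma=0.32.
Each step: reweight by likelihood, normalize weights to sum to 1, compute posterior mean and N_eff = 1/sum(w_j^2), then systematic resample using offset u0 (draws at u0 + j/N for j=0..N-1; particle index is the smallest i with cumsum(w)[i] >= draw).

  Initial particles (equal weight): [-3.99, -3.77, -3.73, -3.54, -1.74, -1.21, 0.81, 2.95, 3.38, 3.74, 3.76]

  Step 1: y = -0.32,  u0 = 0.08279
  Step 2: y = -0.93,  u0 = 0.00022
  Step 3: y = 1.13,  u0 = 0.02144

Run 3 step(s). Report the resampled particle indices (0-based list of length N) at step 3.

step 1: w=[0.0000, 0.0000, 0.0000, 0.0000, 0.0023, 0.9122, 0.0855, 0.0000, 0.0000, 0.0000, 0.0000]  mean=-1.0385  Neff=1.1913  idx=[5, 5, 5, 5, 5, 5, 5, 5, 5, 5, 6]
step 2: w=[0.1000, 0.1000, 0.1000, 0.1000, 0.1000, 0.1000, 0.1000, 0.1000, 0.1000, 0.1000, 0.0000]  mean=-1.2100  Neff=10.0000  idx=[0, 0, 1, 2, 3, 4, 5, 6, 7, 8, 9]
step 3: w=[0.0909, 0.0909, 0.0909, 0.0909, 0.0909, 0.0909, 0.0909, 0.0909, 0.0909, 0.0909, 0.0909]  mean=-1.2100  Neff=11.0000  idx=[0, 1, 2, 3, 4, 5, 6, 7, 8, 9, 10]

resampled_idx = [0, 1, 2, 3, 4, 5, 6, 7, 8, 9, 10]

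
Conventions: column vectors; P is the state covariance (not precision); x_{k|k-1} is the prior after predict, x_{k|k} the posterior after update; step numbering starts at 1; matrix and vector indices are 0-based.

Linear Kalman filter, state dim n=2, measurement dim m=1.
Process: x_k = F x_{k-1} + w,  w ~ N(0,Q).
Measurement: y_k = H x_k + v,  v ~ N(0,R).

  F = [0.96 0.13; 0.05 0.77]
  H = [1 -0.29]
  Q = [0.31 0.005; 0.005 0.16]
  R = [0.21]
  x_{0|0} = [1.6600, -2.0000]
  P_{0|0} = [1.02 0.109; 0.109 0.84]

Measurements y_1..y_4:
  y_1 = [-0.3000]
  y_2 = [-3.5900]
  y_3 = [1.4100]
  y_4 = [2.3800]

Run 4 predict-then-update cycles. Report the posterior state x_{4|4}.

step 1: x^-=[1.3336, -1.4570]  P^-=[1.2914 0.2193; 0.2193 0.6690]  S=[1.4305]  K=[0.8583; 0.0177]  nu=[-2.0561]  x^+=[-0.4312, -1.4934]  P^+=[0.2376 0.1976; 0.1976 0.6685]
step 2: x^-=[-0.6081, -1.1715]  P^-=[0.5895 0.2307; 0.2307 0.5722]  S=[0.7139]  K=[0.7321; 0.0907]  nu=[-3.3216]  x^+=[-3.0400, -1.4727]  P^+=[0.2069 0.1833; 0.1833 0.5663]
step 3: x^-=[-3.1098, -1.2860]  P^-=[0.5560 0.2083; 0.2083 0.5104]  S=[0.6881]  K=[0.7202; 0.0876]  nu=[4.1469]  x^+=[-0.1232, -0.9227]  P^+=[0.1991 0.1649; 0.1649 0.5051]
step 4: x^-=[-0.2382, -0.7167]  P^-=[0.5431 0.1881; 0.1881 0.4727]  S=[0.6838]  K=[0.7145; 0.0746]  nu=[2.4104]  x^+=[1.4841, -0.5369]  P^+=[0.1940 0.1516; 0.1516 0.4689]

x_post = [1.4841, -0.5369]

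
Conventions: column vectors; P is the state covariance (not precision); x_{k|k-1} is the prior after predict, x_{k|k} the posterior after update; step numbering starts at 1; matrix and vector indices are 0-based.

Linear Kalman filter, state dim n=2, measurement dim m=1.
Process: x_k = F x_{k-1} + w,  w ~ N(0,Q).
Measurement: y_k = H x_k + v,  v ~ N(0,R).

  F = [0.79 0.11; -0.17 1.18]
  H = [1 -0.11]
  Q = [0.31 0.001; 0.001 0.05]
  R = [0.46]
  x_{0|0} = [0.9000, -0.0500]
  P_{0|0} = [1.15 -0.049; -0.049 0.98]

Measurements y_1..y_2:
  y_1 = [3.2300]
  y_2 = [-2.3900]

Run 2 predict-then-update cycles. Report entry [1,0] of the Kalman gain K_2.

K[1,0] = 0.0013

step 1: x^-=[0.7055, -0.2120]  P^-=[1.0311 -0.0710; -0.0710 1.4674]  S=[1.5244]  K=[0.6815; -0.1525]  nu=[2.5012]  x^+=[2.4100, -0.5933]  P^+=[0.3231 0.0874; 0.0874 1.4320]
step 2: x^-=[1.8386, -1.1098]  P^-=[0.5442 0.2233; 0.2233 2.0182]  S=[0.9794]  K=[0.5305; 0.0013]  nu=[-4.3507]  x^+=[-0.4694, -1.1157]  P^+=[0.2685 0.2226; 0.2226 2.0182]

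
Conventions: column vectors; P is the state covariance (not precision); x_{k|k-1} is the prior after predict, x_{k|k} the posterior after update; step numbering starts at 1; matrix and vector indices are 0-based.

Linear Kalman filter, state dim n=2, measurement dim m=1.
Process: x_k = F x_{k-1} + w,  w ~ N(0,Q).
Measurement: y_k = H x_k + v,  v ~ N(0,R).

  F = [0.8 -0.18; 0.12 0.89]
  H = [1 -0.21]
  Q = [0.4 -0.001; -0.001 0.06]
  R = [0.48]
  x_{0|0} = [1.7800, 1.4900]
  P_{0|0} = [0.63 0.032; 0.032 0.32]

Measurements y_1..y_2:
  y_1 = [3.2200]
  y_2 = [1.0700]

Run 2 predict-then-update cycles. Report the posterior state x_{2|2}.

x_post = [1.6084, 1.6454]

step 1: x^-=[1.1558, 1.5397]  P^-=[0.8044 0.0303; 0.0303 0.3294]  S=[1.2861]  K=[0.6204; -0.0302]  nu=[2.3875]  x^+=[2.6371, 1.4676]  P^+=[0.3092 0.0544; 0.0544 0.3282]
step 2: x^-=[1.8456, 1.6226]  P^-=[0.5929 0.0137; 0.0137 0.3360]  S=[1.0820]  K=[0.5453; -0.0526]  nu=[-0.4348]  x^+=[1.6084, 1.6454]  P^+=[0.2711 0.0447; 0.0447 0.3331]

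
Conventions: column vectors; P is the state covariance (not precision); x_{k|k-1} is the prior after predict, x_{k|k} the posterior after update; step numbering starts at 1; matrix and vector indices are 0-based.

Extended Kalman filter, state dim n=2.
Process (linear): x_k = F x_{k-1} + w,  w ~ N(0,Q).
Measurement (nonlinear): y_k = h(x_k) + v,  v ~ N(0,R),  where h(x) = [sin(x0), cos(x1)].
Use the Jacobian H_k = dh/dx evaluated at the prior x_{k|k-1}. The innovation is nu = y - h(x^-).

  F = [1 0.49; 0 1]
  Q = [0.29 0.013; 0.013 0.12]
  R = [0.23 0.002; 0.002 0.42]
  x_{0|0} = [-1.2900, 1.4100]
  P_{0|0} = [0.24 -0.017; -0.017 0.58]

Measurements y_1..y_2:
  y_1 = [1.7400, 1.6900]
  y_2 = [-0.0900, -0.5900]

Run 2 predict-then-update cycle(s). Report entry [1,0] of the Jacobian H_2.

H_jac[1,0] = 0.0000

step 1: x^-=[-0.5991, 1.4100]  P^-=[0.6526 0.2802; 0.2802 0.7000]  H_jac=[0.8258 0.0000; 0.0000 -0.9871]  S=[0.6751 -0.2264; -0.2264 1.1021]  K=[0.7670 -0.0934; 0.1423 -0.5977]  nu=[2.3039, 1.5299]  x^+=[1.0251, 0.8233]  P^+=[0.2134 0.0382; 0.0382 0.2540]
step 2: x^-=[1.4286, 0.8233]  P^-=[0.6018 0.1757; 0.1757 0.3740]  H_jac=[0.1417 0.0000; 0.0000 -0.7334]  S=[0.2421 -0.0163; -0.0163 0.6212]  K=[0.3390 -0.1985; 0.0733 -0.4397]  nu=[-1.0799, -1.2698]  x^+=[1.3146, 1.3025]  P^+=[0.5473 0.1128; 0.1128 0.2516]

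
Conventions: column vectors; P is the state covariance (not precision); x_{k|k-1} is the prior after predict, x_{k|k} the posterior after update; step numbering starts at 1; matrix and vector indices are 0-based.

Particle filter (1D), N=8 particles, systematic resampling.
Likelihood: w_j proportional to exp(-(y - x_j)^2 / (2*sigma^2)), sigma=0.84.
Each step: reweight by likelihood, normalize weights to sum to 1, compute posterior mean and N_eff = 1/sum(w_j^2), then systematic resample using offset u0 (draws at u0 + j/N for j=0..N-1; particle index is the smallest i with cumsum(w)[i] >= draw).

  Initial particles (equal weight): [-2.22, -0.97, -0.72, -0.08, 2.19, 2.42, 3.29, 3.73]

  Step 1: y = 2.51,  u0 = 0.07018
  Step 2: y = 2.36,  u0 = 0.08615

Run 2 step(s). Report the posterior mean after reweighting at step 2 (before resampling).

step 1: w=[0.0000, 0.0001, 0.0002, 0.0029, 0.3172, 0.3391, 0.2216, 0.1188]  mean=2.6873  Neff=3.5857  idx=[4, 4, 4, 5, 5, 6, 6, 7]
step 2: w=[0.1560, 0.1560, 0.1560, 0.1588, 0.1588, 0.0862, 0.0862, 0.0421]  mean=2.5176  Neff=7.1412  idx=[0, 1, 2, 2, 3, 4, 5, 7]

post_mean = 2.5176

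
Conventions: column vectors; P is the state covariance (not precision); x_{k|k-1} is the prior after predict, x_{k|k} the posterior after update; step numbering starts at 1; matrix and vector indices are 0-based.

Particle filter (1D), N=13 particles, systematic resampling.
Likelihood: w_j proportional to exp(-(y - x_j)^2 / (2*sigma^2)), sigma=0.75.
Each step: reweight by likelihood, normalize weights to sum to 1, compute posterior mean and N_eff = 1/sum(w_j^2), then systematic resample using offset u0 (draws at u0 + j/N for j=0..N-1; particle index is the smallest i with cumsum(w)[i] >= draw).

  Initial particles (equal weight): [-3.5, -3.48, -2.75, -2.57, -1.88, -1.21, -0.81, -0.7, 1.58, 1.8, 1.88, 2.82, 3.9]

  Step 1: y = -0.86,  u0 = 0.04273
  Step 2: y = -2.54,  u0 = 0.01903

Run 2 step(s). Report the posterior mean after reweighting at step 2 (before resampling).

post_mean = -1.4937

step 1: w=[0.0006, 0.0007, 0.0123, 0.0219, 0.1167, 0.2640, 0.2937, 0.2877, 0.0015, 0.0005, 0.0004, 0.0000, 0.0000]  mean=-1.0686  Neff=3.9526  idx=[4, 4, 5, 5, 5, 6, 6, 6, 6, 7, 7, 7, 7]
step 2: w=[0.2763, 0.2763, 0.0845, 0.0845, 0.0845, 0.0285, 0.0285, 0.0285, 0.0285, 0.0201, 0.0201, 0.0201, 0.0201]  mean=-1.4937  Neff=5.5897  idx=[0, 0, 0, 0, 1, 1, 1, 2, 2, 3, 4, 7, 10]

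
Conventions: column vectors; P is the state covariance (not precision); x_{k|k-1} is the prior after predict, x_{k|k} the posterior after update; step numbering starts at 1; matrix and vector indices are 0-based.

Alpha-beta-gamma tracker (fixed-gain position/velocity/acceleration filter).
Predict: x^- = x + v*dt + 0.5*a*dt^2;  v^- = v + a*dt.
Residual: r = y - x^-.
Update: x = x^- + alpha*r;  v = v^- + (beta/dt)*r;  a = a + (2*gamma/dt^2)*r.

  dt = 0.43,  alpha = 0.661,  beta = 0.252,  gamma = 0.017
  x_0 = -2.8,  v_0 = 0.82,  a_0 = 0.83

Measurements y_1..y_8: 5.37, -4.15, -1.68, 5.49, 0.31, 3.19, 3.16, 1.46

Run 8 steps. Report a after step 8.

a_post = -0.1838

step 1: x_pred=-2.3707  r=7.7407  x^+=2.7459  v^+=5.7133  a^+=2.2534
step 2: x_pred=5.4110  r=-9.5610  x^+=-0.9088  v^+=1.0791  a^+=0.4953
step 3: x_pred=-0.3990  r=-1.2810  x^+=-1.2458  v^+=0.5414  a^+=0.2597
step 4: x_pred=-0.9890  r=6.4790  x^+=3.2936  v^+=4.4500  a^+=1.4511
step 5: x_pred=5.3413  r=-5.0313  x^+=2.0156  v^+=2.1254  a^+=0.5259
step 6: x_pred=2.9782  r=0.2118  x^+=3.1182  v^+=2.4757  a^+=0.5649
step 7: x_pred=4.2350  r=-1.0750  x^+=3.5244  v^+=2.0886  a^+=0.3672
step 8: x_pred=4.4565  r=-2.9965  x^+=2.4758  v^+=0.4905  a^+=-0.1838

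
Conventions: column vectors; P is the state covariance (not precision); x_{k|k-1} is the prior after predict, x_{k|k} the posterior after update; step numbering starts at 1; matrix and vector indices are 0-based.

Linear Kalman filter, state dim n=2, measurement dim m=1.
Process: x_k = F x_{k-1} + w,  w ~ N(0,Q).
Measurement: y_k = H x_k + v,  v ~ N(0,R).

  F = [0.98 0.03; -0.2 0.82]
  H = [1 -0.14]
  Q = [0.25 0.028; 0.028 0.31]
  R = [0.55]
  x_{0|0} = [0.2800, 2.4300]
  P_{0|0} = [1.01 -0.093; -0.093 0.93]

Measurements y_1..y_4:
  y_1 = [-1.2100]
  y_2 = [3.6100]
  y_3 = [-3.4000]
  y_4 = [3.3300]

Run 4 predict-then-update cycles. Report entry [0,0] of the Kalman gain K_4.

step 1: x^-=[0.3473, 1.9366]  P^-=[1.2154 -0.2213; -0.2213 1.0062]  S=[1.8470]  K=[0.6748; -0.1961]  nu=[-1.2862]  x^+=[-0.5206, 2.1888]  P^+=[0.3744 0.0231; 0.0231 0.9352]
step 2: x^-=[-0.4445, 1.8989]  P^-=[0.6117 -0.0039; -0.0039 0.9463]  S=[1.1814]  K=[0.5183; -0.1155]  nu=[4.3204]  x^+=[1.7946, 1.4000]  P^+=[0.2944 0.0668; 0.0668 0.9305]
step 3: x^-=[1.8008, 0.7891]  P^-=[0.5375 0.0464; 0.0464 0.9255]  S=[1.0926]  K=[0.4860; -0.0761]  nu=[-5.0903]  x^+=[-0.6730, 1.1764]  P^+=[0.2794 0.0868; 0.0868 0.9192]
step 4: x^-=[-0.6243, 1.0993]  P^-=[0.5243 0.0651; 0.0651 0.9108]  S=[1.0739]  K=[0.4797; -0.0581]  nu=[4.1082]  x^+=[1.3465, 0.8606]  P^+=[0.2772 0.0950; 0.0950 0.9072]

K[0,0] = 0.4797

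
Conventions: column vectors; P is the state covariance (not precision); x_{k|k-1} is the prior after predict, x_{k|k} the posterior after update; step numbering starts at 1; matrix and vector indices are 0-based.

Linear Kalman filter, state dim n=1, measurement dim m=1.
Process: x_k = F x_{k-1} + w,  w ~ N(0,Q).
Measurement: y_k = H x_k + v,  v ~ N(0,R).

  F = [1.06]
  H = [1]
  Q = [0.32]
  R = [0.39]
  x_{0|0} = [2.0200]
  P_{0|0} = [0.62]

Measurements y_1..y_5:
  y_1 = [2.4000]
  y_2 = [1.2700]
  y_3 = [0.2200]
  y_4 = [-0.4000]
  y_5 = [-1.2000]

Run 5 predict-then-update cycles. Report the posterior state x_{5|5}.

step 1: x^-=[2.1412]  P^-=[1.0166]  S=[1.4066]  K=[0.7227]  nu=[0.2588]  x^+=[2.3282]  P^+=[0.2819]
step 2: x^-=[2.4679]  P^-=[0.6367]  S=[1.0267]  K=[0.6201]  nu=[-1.1979]  x^+=[1.7250]  P^+=[0.2419]
step 3: x^-=[1.8285]  P^-=[0.5918]  S=[0.9818]  K=[0.6028]  nu=[-1.6085]  x^+=[0.8590]  P^+=[0.2351]
step 4: x^-=[0.9105]  P^-=[0.5841]  S=[0.9741]  K=[0.5996]  nu=[-1.3105]  x^+=[0.1247]  P^+=[0.2339]
step 5: x^-=[0.1322]  P^-=[0.5828]  S=[0.9728]  K=[0.5991]  nu=[-1.3322]  x^+=[-0.6659]  P^+=[0.2336]

x_post = [-0.6659]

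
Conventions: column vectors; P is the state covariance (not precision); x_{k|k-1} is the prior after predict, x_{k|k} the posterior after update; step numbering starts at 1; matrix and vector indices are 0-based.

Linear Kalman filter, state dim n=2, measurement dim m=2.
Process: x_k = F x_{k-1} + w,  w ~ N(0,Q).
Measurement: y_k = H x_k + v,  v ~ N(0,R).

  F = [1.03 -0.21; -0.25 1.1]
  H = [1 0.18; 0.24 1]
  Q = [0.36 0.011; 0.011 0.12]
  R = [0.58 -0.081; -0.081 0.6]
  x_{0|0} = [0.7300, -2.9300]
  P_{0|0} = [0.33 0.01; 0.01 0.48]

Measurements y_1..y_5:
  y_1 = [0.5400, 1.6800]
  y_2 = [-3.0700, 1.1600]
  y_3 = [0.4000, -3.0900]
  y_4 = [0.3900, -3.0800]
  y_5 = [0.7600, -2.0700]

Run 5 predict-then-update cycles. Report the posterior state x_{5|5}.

x_post = [1.1406, -2.5172]

step 1: x^-=[1.3672, -3.4055]  P^-=[0.7269 -0.1730; -0.1730 0.7159]  S=[1.2679 0.0419; 0.0419 1.2748]  K=[0.5494 -0.0169; -0.0523 0.5308]  nu=[-0.2142, 4.7574]  x^+=[1.1692, -0.8692]  P^+=[0.3447 -0.1374; -0.1374 0.3557]
step 2: x^-=[1.3868, -1.2485]  P^-=[0.8008 -0.3228; -0.3228 0.6475]  S=[1.2856 -0.1090; -0.1090 1.1386]  K=[0.5726 -0.0599; -0.1189 0.4892]  nu=[-4.2321, 2.0756]  x^+=[-1.1610, 0.2703]  P^+=[0.3677 -0.1705; -0.1705 0.3441]
step 3: x^-=[-1.2526, 0.5876]  P^-=[0.8390 -0.3653; -0.3653 0.6531]  S=[1.3087 -0.1432; -0.1432 1.1261]  K=[0.5831 -0.0715; -0.1363 0.4848]  nu=[1.5468, -3.3770]  x^+=[-0.1093, -1.2604]  P^+=[0.3764 -0.1805; -0.1805 0.3452]
step 4: x^-=[0.1521, -1.3591]  P^-=[0.8527 -0.3796; -0.3796 0.6605]  S=[1.3174 -0.1535; -0.1535 1.1274]  K=[0.5866 -0.0753; -0.1413 0.4858]  nu=[0.4826, -1.7574]  x^+=[0.5676, -2.2811]  P^+=[0.3794 -0.1838; -0.1838 0.3470]
step 5: x^-=[1.0636, -2.6510]  P^-=[0.8573 -0.3847; -0.3847 0.6647]  S=[1.3203 -0.1569; -0.1569 1.1294]  K=[0.5877 -0.0768; -0.1429 0.4869]  nu=[0.1736, 0.3258]  x^+=[1.1406, -2.5172]  P^+=[0.3804 -0.1850; -0.1850 0.3481]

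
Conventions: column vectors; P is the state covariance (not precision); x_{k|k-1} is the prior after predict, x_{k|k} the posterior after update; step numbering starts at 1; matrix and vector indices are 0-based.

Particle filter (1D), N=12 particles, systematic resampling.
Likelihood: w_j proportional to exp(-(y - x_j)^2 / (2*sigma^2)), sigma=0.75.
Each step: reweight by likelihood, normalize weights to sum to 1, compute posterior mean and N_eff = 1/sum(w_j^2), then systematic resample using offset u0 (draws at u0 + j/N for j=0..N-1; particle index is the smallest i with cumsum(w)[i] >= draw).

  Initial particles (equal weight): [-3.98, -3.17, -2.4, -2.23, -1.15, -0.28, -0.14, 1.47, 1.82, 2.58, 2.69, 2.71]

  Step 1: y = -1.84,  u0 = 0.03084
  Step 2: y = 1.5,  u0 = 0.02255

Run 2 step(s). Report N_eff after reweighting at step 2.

N_eff = 1.2016

step 1: w=[0.0063, 0.0768, 0.2801, 0.3234, 0.2424, 0.0426, 0.0284, 0.0000, 0.0000, 0.0000, 0.0000, 0.0000]  mean=-1.9567  Neff=3.9943  idx=[1, 2, 2, 2, 3, 3, 3, 3, 4, 4, 4, 5]
step 2: w=[0.0000, 0.0000, 0.0000, 0.0000, 0.0001, 0.0001, 0.0001, 0.0001, 0.0296, 0.0296, 0.0296, 0.9108]  mean=-0.3579  Neff=1.2016  idx=[8, 11, 11, 11, 11, 11, 11, 11, 11, 11, 11, 11]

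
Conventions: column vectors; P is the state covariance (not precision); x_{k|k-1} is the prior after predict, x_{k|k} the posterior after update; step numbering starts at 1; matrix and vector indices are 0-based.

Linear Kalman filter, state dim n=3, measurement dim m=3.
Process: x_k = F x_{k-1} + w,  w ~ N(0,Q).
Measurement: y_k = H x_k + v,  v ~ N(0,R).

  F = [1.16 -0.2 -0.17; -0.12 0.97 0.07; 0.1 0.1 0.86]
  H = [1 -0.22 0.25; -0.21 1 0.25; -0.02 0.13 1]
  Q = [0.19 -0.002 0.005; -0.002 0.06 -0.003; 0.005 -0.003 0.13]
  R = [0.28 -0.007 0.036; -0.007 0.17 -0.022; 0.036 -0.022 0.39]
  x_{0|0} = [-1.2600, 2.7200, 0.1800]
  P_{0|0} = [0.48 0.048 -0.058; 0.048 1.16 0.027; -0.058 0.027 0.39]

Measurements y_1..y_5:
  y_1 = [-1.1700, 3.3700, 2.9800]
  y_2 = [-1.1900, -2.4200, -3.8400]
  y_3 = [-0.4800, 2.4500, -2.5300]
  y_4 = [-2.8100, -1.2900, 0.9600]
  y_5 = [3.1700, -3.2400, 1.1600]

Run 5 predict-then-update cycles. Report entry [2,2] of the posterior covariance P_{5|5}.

P_post[2,2] = 0.1398

step 1: x^-=[-2.0362, 2.8022, 0.3008]  P^-=[0.8960 -0.2541 -0.0769; -0.2541 1.1537 0.1596; -0.0769 0.1596 0.4305]  S=[1.3145 -0.6719 -0.0479; -0.6719 1.5847 0.4327; -0.0479 0.4327 0.8862]  K=[0.7332 0.0557 -0.1318; 0.0649 0.8267 -0.0451; 0.0492 0.0686 0.4800]  nu=[1.4075, 0.0650, 2.2742]  x^+=[-1.3005, 2.8448, 1.4662]  P^+=[0.2210 0.0611 -0.0298; 0.0611 0.1674 -0.0540; -0.0298 -0.0540 0.1939]
step 2: x^-=[-2.3268, 3.0182, 1.4154]  P^-=[0.4794 0.0093 -0.0142; 0.0093 0.2006 -0.0151; -0.0142 -0.0151 0.2641]  S=[0.7761 -0.1313 0.0767; -0.1313 0.3983 0.0592; 0.0767 0.0592 0.6543]  K=[0.6177 -0.0191 -0.1051; 0.0395 0.5073 -0.0340; 0.0488 0.0940 0.3869]  nu=[1.4469, -6.2807, -5.6943]  x^+=[-0.7145, 0.0824, -1.3075]  P^+=[0.1826 0.0380 -0.0196; 0.0380 0.1036 -0.0357; -0.0196 -0.0357 0.1548]
step 3: x^-=[-0.6230, 0.0742, -1.1877]  P^-=[0.4320 -0.0013 -0.0074; -0.0013 0.1475 -0.0107; -0.0074 -0.0107 0.2386]  S=[0.7321 -0.1202 0.0773; -0.1202 0.3474 0.0492; 0.0773 0.0492 0.6288]  K=[0.5891 -0.0531 -0.0940; 0.0230 0.4289 -0.0229; 0.0550 0.1130 0.3619]  nu=[0.4562, 2.5419, -1.3644]  x^+=[-0.3609, 1.2061, -1.3691]  P^+=[0.1719 0.0287 -0.0146; 0.0287 0.0863 -0.0282; -0.0146 -0.0282 0.1440]
step 4: x^-=[-0.4271, 1.1174, -1.0929]  P^-=[0.4194 -0.0079 -0.0041; -0.0079 0.1341 -0.0079; -0.0041 -0.0079 0.2323]  S=[0.7228 -0.1207 0.0782; -0.1207 0.3369 0.0484; 0.0782 0.0484 0.6229]  K=[0.5797 -0.0674 -0.0892; 0.0151 0.4051 -0.0178; 0.0591 0.1217 0.3546]  nu=[-1.8639, -2.2239, 1.8991]  x^+=[-1.5271, 0.1546, -0.8003]  P^+=[0.1681 0.0248 -0.0123; 0.0248 0.0807 -0.0253; -0.0123 -0.0253 0.1408]
step 5: x^-=[-1.6663, 0.2772, -0.8256]  P^-=[0.4151 -0.0109 -0.0026; -0.0109 0.1300 -0.0067; -0.0026 -0.0067 0.2306]  S=[0.7201 -0.1216 0.0788; -0.1216 0.3343 0.0485; 0.0788 0.0485 0.6214]  K=[0.5761 -0.0732 -0.0872; 0.0116 0.3973 -0.0157; 0.0611 0.1252 0.3523]  nu=[5.1037, -3.6607, 1.9162]  x^+=[1.3748, -1.1483, -0.2971]  P^+=[0.1667 0.0233 -0.0114; 0.0233 0.0788 -0.0242; -0.0114 -0.0242 0.1398]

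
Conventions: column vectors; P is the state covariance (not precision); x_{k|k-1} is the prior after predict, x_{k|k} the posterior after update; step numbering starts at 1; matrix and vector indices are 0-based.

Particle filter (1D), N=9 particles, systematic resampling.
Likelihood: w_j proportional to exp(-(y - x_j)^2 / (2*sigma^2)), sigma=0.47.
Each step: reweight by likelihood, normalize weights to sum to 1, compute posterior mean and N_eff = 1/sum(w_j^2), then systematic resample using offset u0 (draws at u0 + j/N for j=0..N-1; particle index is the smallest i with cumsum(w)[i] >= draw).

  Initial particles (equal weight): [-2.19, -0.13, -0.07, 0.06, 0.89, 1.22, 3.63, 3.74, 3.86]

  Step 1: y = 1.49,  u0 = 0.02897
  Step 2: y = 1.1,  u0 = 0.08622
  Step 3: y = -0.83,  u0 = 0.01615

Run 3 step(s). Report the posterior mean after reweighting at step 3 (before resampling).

step 1: w=[0.0000, 0.0020, 0.0031, 0.0075, 0.3387, 0.6487, 0.0000, 0.0000, 0.0000]  mean=1.0929  Neff=1.8672  idx=[4, 4, 4, 5, 5, 5, 5, 5, 5]
step 2: w=[0.1062, 0.1062, 0.1062, 0.1136, 0.1136, 0.1136, 0.1136, 0.1136, 0.1136]  mean=1.1149  Neff=8.9912  idx=[0, 1, 2, 3, 4, 5, 6, 7, 8]
step 3: w=[0.2977, 0.2977, 0.2977, 0.0178, 0.0178, 0.0178, 0.0178, 0.0178, 0.0178]  mean=0.9253  Neff=3.7344  idx=[0, 0, 0, 1, 1, 1, 2, 2, 3]

post_mean = 0.9253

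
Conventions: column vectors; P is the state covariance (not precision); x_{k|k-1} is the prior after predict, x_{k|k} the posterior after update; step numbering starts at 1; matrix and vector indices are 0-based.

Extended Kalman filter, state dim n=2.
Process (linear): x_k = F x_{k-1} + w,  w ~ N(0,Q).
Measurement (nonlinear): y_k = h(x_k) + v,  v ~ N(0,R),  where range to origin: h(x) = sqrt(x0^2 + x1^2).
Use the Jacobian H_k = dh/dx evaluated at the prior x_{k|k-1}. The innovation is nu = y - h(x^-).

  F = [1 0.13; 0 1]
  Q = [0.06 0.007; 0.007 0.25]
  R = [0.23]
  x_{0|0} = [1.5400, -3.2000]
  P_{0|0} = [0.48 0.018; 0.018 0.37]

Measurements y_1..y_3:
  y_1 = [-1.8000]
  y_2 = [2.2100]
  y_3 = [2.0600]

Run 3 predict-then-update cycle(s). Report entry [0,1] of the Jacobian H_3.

H_jac[0,1] = 0.6201

step 1: x^-=[1.1240, -3.2000]  P^-=[0.5509 0.0731; 0.0731 0.6200]  H_jac=[0.3314 -0.9435]  S=[0.7967]  K=[0.1426; -0.7038]  nu=[-5.1917]  x^+=[0.3837, 0.4540]  P^+=[0.5347 0.1531; 0.1531 0.2253]
step 2: x^-=[0.4427, 0.4540]  P^-=[0.6383 0.1894; 0.1894 0.4753]  H_jac=[0.6981 0.7160]  S=[0.9741]  K=[0.5967; 0.4851]  nu=[1.5759]  x^+=[1.3830, 1.2185]  P^+=[0.2915 -0.0926; -0.0926 0.2461]
step 3: x^-=[1.5414, 1.2185]  P^-=[0.3316 -0.0536; -0.0536 0.4961]  H_jac=[0.7845 0.6201]  S=[0.5727]  K=[0.3962; 0.4638]  nu=[0.0952]  x^+=[1.5791, 1.2626]  P^+=[0.2417 -0.1588; -0.1588 0.3729]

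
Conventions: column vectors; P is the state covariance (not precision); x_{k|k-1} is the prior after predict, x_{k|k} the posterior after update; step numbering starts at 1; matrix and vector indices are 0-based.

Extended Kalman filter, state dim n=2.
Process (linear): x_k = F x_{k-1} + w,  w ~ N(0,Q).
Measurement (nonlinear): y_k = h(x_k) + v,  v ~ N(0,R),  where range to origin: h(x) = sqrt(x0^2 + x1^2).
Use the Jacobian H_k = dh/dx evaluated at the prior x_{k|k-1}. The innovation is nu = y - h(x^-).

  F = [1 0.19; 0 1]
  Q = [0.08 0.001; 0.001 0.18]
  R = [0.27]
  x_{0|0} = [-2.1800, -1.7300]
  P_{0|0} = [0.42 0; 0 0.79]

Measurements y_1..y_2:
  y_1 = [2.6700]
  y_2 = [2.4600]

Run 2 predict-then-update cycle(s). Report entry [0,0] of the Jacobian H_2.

step 1: x^-=[-2.5087, -1.7300]  P^-=[0.5285 0.1511; 0.1511 0.9700]  H_jac=[-0.8232 -0.5677]  S=[1.0820]  K=[-0.4814; -0.6239]  nu=[-0.3774]  x^+=[-2.3270, -1.4946]  P^+=[0.2778 -0.1739; -0.1739 0.5488]
step 2: x^-=[-2.6110, -1.4946]  P^-=[0.3115 -0.0686; -0.0686 0.7288]  H_jac=[-0.8679 -0.4968]  S=[0.6254]  K=[-0.3778; -0.4838]  nu=[-0.5485]  x^+=[-2.4038, -1.2292]  P^+=[0.2222 -0.1829; -0.1829 0.5825]

H_jac[0,0] = -0.8679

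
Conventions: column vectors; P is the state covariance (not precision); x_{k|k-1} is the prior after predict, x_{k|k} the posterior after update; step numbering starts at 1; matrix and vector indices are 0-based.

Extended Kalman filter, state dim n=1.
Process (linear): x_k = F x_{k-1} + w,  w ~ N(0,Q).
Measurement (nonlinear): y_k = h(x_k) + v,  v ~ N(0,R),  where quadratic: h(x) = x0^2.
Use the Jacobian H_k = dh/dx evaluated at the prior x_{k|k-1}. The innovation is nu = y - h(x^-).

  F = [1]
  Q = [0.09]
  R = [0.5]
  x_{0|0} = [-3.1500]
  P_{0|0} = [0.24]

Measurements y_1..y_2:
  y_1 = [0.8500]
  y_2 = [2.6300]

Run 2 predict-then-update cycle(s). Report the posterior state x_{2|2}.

x_post = [-1.6657]

step 1: x^-=[-3.1500]  P^-=[0.3300]  H_jac=[-6.3000]  S=[13.5977]  K=[-0.1529]  nu=[-9.0725]  x^+=[-1.7629]  P^+=[0.0121]
step 2: x^-=[-1.7629]  P^-=[0.1021]  H_jac=[-3.5257]  S=[1.7696]  K=[-0.2035]  nu=[-0.4777]  x^+=[-1.6657]  P^+=[0.0289]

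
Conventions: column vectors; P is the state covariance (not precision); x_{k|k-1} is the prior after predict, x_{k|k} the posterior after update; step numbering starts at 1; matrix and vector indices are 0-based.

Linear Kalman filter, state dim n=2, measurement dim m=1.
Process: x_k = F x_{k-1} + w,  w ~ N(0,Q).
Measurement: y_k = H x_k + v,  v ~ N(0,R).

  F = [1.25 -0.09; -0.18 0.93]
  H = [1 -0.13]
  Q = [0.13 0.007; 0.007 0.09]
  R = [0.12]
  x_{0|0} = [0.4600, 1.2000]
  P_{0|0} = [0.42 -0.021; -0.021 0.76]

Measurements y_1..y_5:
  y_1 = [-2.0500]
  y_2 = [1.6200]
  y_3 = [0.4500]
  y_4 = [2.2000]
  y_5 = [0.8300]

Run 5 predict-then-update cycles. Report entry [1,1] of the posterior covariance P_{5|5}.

P_post[1,1] = 0.5732

step 1: x^-=[0.4670, 1.0332]  P^-=[0.7971 -0.1759; -0.1759 0.7680]  S=[0.9758]  K=[0.8403; -0.2825]  nu=[-2.3827]  x^+=[-1.5352, 1.7064]  P^+=[0.1081 0.0558; 0.0558 0.6901]
step 2: x^-=[-2.0725, 1.8633]  P^-=[0.2919 -0.0093; -0.0093 0.6717]  S=[0.4257]  K=[0.6886; -0.2270]  nu=[3.9348]  x^+=[0.6369, 0.9702]  P^+=[0.0901 0.0572; 0.0572 0.6497]
step 3: x^-=[0.7089, 0.7876]  P^-=[0.2631 -0.0002; -0.0002 0.6357]  S=[0.3939]  K=[0.6680; -0.2103]  nu=[-0.1565]  x^+=[0.6043, 0.8206]  P^+=[0.0873 0.0551; 0.0551 0.6183]
step 4: x^-=[0.6816, 0.6543]  P^-=[0.2591 0.0006; 0.0006 0.6091]  S=[0.3892]  K=[0.6654; -0.2019]  nu=[1.6035]  x^+=[1.7486, 0.3305]  P^+=[0.0867 0.0529; 0.0529 0.5933]
step 5: x^-=[2.1560, -0.0073]  P^-=[0.2584 0.0002; 0.0002 0.5882]  S=[0.3883]  K=[0.6654; -0.1965]  nu=[-1.3269]  x^+=[1.2730, 0.2534]  P^+=[0.0865 0.0509; 0.0509 0.5732]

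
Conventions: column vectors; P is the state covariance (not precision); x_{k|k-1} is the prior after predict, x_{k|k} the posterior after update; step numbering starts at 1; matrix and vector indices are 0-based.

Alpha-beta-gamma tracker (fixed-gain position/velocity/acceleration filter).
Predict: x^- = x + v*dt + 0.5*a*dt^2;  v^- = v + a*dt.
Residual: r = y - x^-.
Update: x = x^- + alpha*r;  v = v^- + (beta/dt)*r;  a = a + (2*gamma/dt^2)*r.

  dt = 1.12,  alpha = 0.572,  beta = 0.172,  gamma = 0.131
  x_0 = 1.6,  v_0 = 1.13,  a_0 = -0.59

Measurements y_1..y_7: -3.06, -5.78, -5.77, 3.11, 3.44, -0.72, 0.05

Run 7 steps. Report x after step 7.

x_post = 2.8120

step 1: x_pred=2.4956  r=-5.5556  x^+=-0.6822  v^+=-0.3840  a^+=-1.7504
step 2: x_pred=-2.2101  r=-3.5699  x^+=-4.2521  v^+=-2.8926  a^+=-2.4960
step 3: x_pred=-9.0573  r=3.2873  x^+=-7.1770  v^+=-5.1833  a^+=-1.8094
step 4: x_pred=-14.1171  r=17.2271  x^+=-4.2632  v^+=-4.5642  a^+=1.7887
step 5: x_pred=-8.2532  r=11.6932  x^+=-1.5647  v^+=-0.7651  a^+=4.2310
step 6: x_pred=0.2321  r=-0.9521  x^+=-0.3125  v^+=3.8275  a^+=4.0322
step 7: x_pred=6.5033  r=-6.4533  x^+=2.8120  v^+=7.3525  a^+=2.6843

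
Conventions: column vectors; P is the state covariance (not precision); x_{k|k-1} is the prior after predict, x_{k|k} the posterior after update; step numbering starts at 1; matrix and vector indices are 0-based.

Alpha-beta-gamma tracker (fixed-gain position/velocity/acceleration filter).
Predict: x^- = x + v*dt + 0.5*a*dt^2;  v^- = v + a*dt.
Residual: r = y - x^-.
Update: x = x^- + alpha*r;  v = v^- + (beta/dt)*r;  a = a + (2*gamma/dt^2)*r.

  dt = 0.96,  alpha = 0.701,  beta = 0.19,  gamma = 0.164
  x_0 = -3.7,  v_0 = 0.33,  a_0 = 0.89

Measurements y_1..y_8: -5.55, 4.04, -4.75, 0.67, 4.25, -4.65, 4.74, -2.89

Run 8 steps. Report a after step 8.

step 1: x_pred=-2.9731  r=-2.5769  x^+=-4.7795  v^+=0.6744  a^+=-0.0271
step 2: x_pred=-4.1446  r=8.1846  x^+=1.5928  v^+=2.2682  a^+=2.8858
step 3: x_pred=5.1001  r=-9.8501  x^+=-1.8048  v^+=3.0891  a^+=-0.6199
step 4: x_pred=0.8750  r=-0.2050  x^+=0.7313  v^+=2.4534  a^+=-0.6928
step 5: x_pred=2.7673  r=1.4827  x^+=3.8067  v^+=2.0817  a^+=-0.1652
step 6: x_pred=5.7290  r=-10.3790  x^+=-1.5467  v^+=-0.1310  a^+=-3.8591
step 7: x_pred=-3.4507  r=8.1907  x^+=2.2910  v^+=-2.2147  a^+=-0.9440
step 8: x_pred=-0.2701  r=-2.6199  x^+=-2.1066  v^+=-3.6394  a^+=-1.8764

a_post = -1.8764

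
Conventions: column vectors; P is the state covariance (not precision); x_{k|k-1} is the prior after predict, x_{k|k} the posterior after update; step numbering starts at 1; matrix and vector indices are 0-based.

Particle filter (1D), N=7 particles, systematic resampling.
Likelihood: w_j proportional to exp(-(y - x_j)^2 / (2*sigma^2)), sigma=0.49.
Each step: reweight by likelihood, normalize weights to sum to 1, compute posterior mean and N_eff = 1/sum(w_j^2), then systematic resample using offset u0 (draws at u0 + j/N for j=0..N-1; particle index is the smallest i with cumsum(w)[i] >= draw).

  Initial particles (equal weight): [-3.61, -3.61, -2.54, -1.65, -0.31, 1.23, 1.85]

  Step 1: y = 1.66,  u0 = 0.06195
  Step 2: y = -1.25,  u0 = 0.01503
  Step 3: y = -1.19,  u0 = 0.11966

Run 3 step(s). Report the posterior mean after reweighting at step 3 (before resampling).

step 1: w=[0.0000, 0.0000, 0.0000, 0.0000, 0.0002, 0.4231, 0.5767]  mean=1.5873  Neff=1.9546  idx=[5, 5, 5, 6, 6, 6, 6]
step 2: w=[0.3330, 0.3330, 0.3330, 0.0002, 0.0002, 0.0002, 0.0002]  mean=1.2306  Neff=3.0059  idx=[0, 0, 0, 1, 1, 2, 2]
step 3: w=[0.1429, 0.1429, 0.1429, 0.1429, 0.1429, 0.1429, 0.1429]  mean=1.2300  Neff=7.0000  idx=[0, 1, 2, 3, 4, 5, 6]

post_mean = 1.2300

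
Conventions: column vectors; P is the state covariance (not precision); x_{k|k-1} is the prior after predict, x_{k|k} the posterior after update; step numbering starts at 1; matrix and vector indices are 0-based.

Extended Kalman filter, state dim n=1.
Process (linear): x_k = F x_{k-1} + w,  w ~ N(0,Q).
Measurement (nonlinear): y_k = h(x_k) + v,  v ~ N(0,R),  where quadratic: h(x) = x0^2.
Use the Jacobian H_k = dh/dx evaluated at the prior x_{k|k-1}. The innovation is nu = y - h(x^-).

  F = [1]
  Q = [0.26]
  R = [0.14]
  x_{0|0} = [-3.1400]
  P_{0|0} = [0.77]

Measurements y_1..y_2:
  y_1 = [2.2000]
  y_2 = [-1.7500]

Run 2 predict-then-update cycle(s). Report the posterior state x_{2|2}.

x_post = [-0.5566]

step 1: x^-=[-3.1400]  P^-=[1.0300]  H_jac=[-6.2800]  S=[40.7616]  K=[-0.1587]  nu=[-7.6596]  x^+=[-1.9245]  P^+=[0.0035]
step 2: x^-=[-1.9245]  P^-=[0.2635]  H_jac=[-3.8490]  S=[4.0443]  K=[-0.2508]  nu=[-5.4537]  x^+=[-0.5566]  P^+=[0.0091]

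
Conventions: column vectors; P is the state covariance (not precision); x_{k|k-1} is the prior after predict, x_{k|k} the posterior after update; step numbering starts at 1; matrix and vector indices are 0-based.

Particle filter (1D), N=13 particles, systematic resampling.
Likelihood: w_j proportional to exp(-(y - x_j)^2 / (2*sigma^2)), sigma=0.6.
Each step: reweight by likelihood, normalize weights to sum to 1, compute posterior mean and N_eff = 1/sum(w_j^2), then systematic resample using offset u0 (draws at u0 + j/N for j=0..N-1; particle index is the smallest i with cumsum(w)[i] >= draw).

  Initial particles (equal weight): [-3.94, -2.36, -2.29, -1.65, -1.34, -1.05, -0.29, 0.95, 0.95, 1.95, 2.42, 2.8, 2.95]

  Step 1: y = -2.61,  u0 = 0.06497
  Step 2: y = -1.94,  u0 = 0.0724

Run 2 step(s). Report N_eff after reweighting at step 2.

N_eff = 12.6194

step 1: w=[0.0374, 0.4005, 0.3789, 0.1215, 0.0465, 0.0149, 0.0002, 0.0000, 0.0000, 0.0000, 0.0000, 0.0000, 0.0000]  mean=-2.2390  Neff=3.1002  idx=[1, 1, 1, 1, 1, 2, 2, 2, 2, 2, 3, 3, 5]
step 2: w=[0.0764, 0.0764, 0.0764, 0.0764, 0.0764, 0.0823, 0.0823, 0.0823, 0.0823, 0.0823, 0.0869, 0.0869, 0.0325]  mean=-2.1653  Neff=12.6194  idx=[0, 1, 2, 3, 4, 5, 6, 7, 8, 9, 10, 11, 12]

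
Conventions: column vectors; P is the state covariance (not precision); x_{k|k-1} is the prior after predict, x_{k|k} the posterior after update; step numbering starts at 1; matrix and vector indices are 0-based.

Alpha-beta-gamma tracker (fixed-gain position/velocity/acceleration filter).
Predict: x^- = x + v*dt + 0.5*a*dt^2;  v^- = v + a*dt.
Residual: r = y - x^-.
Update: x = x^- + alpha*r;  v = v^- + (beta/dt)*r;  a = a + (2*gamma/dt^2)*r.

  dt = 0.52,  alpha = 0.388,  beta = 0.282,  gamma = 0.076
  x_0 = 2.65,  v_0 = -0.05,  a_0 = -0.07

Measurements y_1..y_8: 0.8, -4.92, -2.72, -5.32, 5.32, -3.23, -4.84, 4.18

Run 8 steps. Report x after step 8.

step 1: x_pred=2.6145  r=-1.8145  x^+=1.9105  v^+=-1.0704  a^+=-1.0900
step 2: x_pred=1.2065  r=-6.1265  x^+=-1.1706  v^+=-4.9597  a^+=-4.5339
step 3: x_pred=-4.3626  r=1.6426  x^+=-3.7253  v^+=-6.4265  a^+=-3.6105
step 4: x_pred=-7.5552  r=2.2352  x^+=-6.6879  v^+=-7.0918  a^+=-2.3541
step 5: x_pred=-10.6940  r=16.0140  x^+=-4.4805  v^+=0.3686  a^+=6.6479
step 6: x_pred=-3.3901  r=0.1601  x^+=-3.3280  v^+=3.9123  a^+=6.7379
step 7: x_pred=-0.3826  r=-4.4574  x^+=-2.1121  v^+=4.9987  a^+=4.2323
step 8: x_pred=1.0594  r=3.1206  x^+=2.2702  v^+=8.8918  a^+=5.9864

x_post = 2.2702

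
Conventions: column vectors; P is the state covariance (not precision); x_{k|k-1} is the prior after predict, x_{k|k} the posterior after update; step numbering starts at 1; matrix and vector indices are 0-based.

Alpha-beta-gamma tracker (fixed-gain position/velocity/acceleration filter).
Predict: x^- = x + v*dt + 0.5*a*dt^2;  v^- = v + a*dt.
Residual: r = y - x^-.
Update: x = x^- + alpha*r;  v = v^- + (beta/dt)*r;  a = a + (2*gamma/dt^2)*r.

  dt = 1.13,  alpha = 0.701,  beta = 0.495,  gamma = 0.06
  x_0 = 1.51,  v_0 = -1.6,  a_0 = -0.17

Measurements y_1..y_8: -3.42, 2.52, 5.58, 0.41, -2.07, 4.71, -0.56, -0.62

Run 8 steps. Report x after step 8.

x_post = -0.3953

step 1: x_pred=-0.4065  r=-3.0135  x^+=-2.5190  v^+=-3.1122  a^+=-0.4532
step 2: x_pred=-6.3251  r=8.8451  x^+=-0.1247  v^+=0.2503  a^+=0.3780
step 3: x_pred=0.3996  r=5.1804  x^+=4.0310  v^+=2.9468  a^+=0.8649
step 4: x_pred=7.9131  r=-7.5031  x^+=2.6534  v^+=0.6374  a^+=0.1598
step 5: x_pred=3.4757  r=-5.5457  x^+=-0.4118  v^+=-1.6114  a^+=-0.3614
step 6: x_pred=-2.4635  r=7.1735  x^+=2.5651  v^+=1.1226  a^+=0.3127
step 7: x_pred=4.0333  r=-4.5933  x^+=0.8134  v^+=-0.5362  a^+=-0.1189
step 8: x_pred=0.1316  r=-0.7516  x^+=-0.3953  v^+=-0.9998  a^+=-0.1896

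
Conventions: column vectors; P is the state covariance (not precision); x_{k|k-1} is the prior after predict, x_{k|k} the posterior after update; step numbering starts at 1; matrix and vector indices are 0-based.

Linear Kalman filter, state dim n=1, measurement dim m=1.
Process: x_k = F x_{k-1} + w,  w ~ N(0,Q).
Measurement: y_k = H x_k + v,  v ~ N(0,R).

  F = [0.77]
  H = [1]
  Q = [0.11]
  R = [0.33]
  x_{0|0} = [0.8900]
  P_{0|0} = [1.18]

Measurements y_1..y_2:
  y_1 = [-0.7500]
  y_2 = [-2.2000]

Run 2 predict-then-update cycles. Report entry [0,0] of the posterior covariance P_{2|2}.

P_post[0,0] = 0.1419

step 1: x^-=[0.6853]  P^-=[0.8096]  S=[1.1396]  K=[0.7104]  nu=[-1.4353]  x^+=[-0.3344]  P^+=[0.2344]
step 2: x^-=[-0.2575]  P^-=[0.2490]  S=[0.5790]  K=[0.4301]  nu=[-1.9425]  x^+=[-1.0929]  P^+=[0.1419]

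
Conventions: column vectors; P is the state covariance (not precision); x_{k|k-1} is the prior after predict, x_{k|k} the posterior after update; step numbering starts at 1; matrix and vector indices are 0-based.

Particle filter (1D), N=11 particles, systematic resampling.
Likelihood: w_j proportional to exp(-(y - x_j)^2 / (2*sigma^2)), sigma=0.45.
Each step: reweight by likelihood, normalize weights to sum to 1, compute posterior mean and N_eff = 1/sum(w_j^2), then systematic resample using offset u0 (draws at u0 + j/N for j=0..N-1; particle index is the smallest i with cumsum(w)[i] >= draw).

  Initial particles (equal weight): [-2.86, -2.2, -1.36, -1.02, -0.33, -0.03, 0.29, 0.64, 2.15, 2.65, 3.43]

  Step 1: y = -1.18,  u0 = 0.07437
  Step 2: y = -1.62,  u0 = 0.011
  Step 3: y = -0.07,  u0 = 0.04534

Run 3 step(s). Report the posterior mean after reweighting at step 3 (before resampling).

step 1: w=[0.0004, 0.0356, 0.4292, 0.4365, 0.0781, 0.0178, 0.0022, 0.0001, 0.0000, 0.0000, 0.0000]  mean=-1.1342  Neff=2.6148  idx=[2, 2, 2, 2, 2, 3, 3, 3, 3, 3, 5]
step 2: w=[0.1346, 0.1346, 0.1346, 0.1346, 0.1346, 0.0654, 0.0654, 0.0654, 0.0654, 0.0654, 0.0003]  mean=-1.2485  Neff=8.9359  idx=[0, 0, 1, 2, 2, 3, 4, 4, 6, 7, 8]
step 3: w=[0.0361, 0.0361, 0.0361, 0.0361, 0.0361, 0.0361, 0.0361, 0.0361, 0.2370, 0.2370, 0.2370]  mean=-1.1183  Neff=5.5897  idx=[1, 3, 6, 8, 8, 8, 9, 9, 10, 10, 10]

post_mean = -1.1183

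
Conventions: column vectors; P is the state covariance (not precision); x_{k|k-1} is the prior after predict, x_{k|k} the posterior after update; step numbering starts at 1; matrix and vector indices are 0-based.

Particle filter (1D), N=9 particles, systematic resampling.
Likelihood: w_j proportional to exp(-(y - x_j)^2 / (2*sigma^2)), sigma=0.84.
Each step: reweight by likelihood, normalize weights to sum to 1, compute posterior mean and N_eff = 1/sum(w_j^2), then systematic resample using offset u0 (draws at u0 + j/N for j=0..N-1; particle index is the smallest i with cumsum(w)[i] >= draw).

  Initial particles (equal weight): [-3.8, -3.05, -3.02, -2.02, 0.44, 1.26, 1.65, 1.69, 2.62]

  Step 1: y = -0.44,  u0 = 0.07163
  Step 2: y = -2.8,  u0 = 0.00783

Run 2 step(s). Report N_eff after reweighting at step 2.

N_eff = 2.0091

step 1: w=[0.0003, 0.0082, 0.0091, 0.1738, 0.5887, 0.1315, 0.0461, 0.0409, 0.0013]  mean=0.1688  Neff=2.5123  idx=[3, 3, 4, 4, 4, 4, 4, 5, 7]
step 2: w=[0.4989, 0.4989, 0.0005, 0.0005, 0.0005, 0.0005, 0.0005, 0.0000, 0.0000]  mean=-2.0144  Neff=2.0091  idx=[0, 0, 0, 0, 0, 1, 1, 1, 1]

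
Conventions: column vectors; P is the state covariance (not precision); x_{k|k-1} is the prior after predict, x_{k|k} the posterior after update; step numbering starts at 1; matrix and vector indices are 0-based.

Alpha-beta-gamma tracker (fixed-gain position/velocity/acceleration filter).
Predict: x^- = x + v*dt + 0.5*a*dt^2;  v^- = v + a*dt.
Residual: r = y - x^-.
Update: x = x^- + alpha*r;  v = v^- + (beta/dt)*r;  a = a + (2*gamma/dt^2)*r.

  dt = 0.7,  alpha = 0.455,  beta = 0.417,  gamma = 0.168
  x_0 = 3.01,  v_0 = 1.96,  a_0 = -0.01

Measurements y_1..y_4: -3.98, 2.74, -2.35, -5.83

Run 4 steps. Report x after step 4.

step 1: x_pred=4.3796  r=-8.3596  x^+=0.5760  v^+=-3.0269  a^+=-5.7423
step 2: x_pred=-2.9497  r=5.6897  x^+=-0.3609  v^+=-3.6570  a^+=-1.8407
step 3: x_pred=-3.3718  r=1.0218  x^+=-2.9069  v^+=-4.3368  a^+=-1.1401
step 4: x_pred=-6.2220  r=0.3920  x^+=-6.0436  v^+=-4.9014  a^+=-0.8713

x_post = -6.0436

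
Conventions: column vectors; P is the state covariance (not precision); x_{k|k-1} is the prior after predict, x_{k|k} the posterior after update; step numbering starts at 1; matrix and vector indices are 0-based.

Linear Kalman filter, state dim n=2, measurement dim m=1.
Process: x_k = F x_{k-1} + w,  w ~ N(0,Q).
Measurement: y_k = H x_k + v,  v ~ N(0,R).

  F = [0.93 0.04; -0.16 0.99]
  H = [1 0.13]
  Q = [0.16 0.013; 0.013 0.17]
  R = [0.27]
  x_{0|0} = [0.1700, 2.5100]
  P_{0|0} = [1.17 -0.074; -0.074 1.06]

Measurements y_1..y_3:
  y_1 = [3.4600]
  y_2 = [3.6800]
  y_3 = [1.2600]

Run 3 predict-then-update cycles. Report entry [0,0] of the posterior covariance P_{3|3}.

P_post[0,0] = 0.1554

step 1: x^-=[0.2585, 2.4577]  P^-=[1.1681 -0.1868; -0.1868 1.2623]  S=[1.4109]  K=[0.8107; -0.0161]  nu=[2.8820]  x^+=[2.5950, 2.4114]  P^+=[0.2408 -0.1684; -0.1684 1.2619]
step 2: x^-=[2.5098, 1.9721]  P^-=[0.3577 -0.1268; -0.1268 1.4663]  S=[0.6196]  K=[0.5508; 0.1030]  nu=[0.9138]  x^+=[3.0132, 2.0662]  P^+=[0.1698 -0.1620; -0.1620 1.4598]
step 3: x^-=[2.8849, 1.5634]  P^-=[0.2971 -0.1025; -0.1025 1.6564]  S=[0.5685]  K=[0.4992; 0.1984]  nu=[-1.8281]  x^+=[1.9722, 1.2007]  P^+=[0.1554 -0.1588; -0.1588 1.6340]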